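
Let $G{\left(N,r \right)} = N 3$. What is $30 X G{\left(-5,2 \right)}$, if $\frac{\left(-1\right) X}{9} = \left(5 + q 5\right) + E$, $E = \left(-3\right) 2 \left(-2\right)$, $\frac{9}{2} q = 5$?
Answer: $91350$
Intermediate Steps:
$q = \frac{10}{9}$ ($q = \frac{2}{9} \cdot 5 = \frac{10}{9} \approx 1.1111$)
$E = 12$ ($E = \left(-6\right) \left(-2\right) = 12$)
$G{\left(N,r \right)} = 3 N$
$X = -203$ ($X = - 9 \left(\left(5 + \frac{10}{9} \cdot 5\right) + 12\right) = - 9 \left(\left(5 + \frac{50}{9}\right) + 12\right) = - 9 \left(\frac{95}{9} + 12\right) = \left(-9\right) \frac{203}{9} = -203$)
$30 X G{\left(-5,2 \right)} = 30 \left(-203\right) 3 \left(-5\right) = \left(-6090\right) \left(-15\right) = 91350$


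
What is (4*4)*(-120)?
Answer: -1920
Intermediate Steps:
(4*4)*(-120) = 16*(-120) = -1920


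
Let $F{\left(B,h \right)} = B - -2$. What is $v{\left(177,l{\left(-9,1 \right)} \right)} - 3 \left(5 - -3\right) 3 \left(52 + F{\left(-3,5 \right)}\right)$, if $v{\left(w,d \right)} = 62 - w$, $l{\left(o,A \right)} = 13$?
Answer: $-3787$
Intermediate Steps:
$F{\left(B,h \right)} = 2 + B$ ($F{\left(B,h \right)} = B + 2 = 2 + B$)
$v{\left(177,l{\left(-9,1 \right)} \right)} - 3 \left(5 - -3\right) 3 \left(52 + F{\left(-3,5 \right)}\right) = \left(62 - 177\right) - 3 \left(5 - -3\right) 3 \left(52 + \left(2 - 3\right)\right) = \left(62 - 177\right) - 3 \left(5 + 3\right) 3 \left(52 - 1\right) = -115 - 3 \cdot 8 \cdot 3 \cdot 51 = -115 - 24 \cdot 3 \cdot 51 = -115 - 72 \cdot 51 = -115 - 3672 = -3787$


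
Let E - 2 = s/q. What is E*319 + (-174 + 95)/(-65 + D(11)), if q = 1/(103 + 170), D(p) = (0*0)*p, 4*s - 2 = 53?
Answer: 311502221/260 ≈ 1.1981e+6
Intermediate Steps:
s = 55/4 (s = ½ + (¼)*53 = ½ + 53/4 = 55/4 ≈ 13.750)
D(p) = 0 (D(p) = 0*p = 0)
q = 1/273 ≈ 0.0036630
E = 15023/4 (E = 2 + 55/(4*(1/273)) = 2 + (55/4)*273 = 2 + 15015/4 = 15023/4 ≈ 3755.8)
E*319 + (-174 + 95)/(-65 + D(11)) = (15023/4)*319 + (-174 + 95)/(-65 + 0) = 4792337/4 - 79/(-65) = 4792337/4 - 79*(-1/65) = 4792337/4 + 79/65 = 311502221/260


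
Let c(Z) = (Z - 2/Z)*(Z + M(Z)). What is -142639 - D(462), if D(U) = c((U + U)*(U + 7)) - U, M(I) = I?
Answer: -375594987645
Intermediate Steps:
c(Z) = 2*Z*(Z - 2/Z) (c(Z) = (Z - 2/Z)*(Z + Z) = (Z - 2/Z)*(2*Z) = 2*Z*(Z - 2/Z))
D(U) = -4 - U + 8*U**2*(7 + U)**2 (D(U) = (-4 + 2*((U + U)*(U + 7))**2) - U = (-4 + 2*((2*U)*(7 + U))**2) - U = (-4 + 2*(2*U*(7 + U))**2) - U = (-4 + 2*(4*U**2*(7 + U)**2)) - U = (-4 + 8*U**2*(7 + U)**2) - U = -4 - U + 8*U**2*(7 + U)**2)
-142639 - D(462) = -142639 - (-4 - 1*462 + 8*462**2*(7 + 462)**2) = -142639 - (-4 - 462 + 8*213444*469**2) = -142639 - (-4 - 462 + 8*213444*219961) = -142639 - (-4 - 462 + 375594845472) = -142639 - 1*375594845006 = -142639 - 375594845006 = -375594987645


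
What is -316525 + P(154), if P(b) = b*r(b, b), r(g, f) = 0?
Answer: -316525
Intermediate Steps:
P(b) = 0 (P(b) = b*0 = 0)
-316525 + P(154) = -316525 + 0 = -316525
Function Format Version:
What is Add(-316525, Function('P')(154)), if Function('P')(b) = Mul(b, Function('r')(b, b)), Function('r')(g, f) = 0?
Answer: -316525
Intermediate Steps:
Function('P')(b) = 0 (Function('P')(b) = Mul(b, 0) = 0)
Add(-316525, Function('P')(154)) = Add(-316525, 0) = -316525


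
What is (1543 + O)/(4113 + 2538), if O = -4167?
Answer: -2624/6651 ≈ -0.39453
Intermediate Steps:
(1543 + O)/(4113 + 2538) = (1543 - 4167)/(4113 + 2538) = -2624/6651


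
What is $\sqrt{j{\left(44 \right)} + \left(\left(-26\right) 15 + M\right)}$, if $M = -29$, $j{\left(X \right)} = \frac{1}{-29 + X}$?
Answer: $\frac{2 i \sqrt{23565}}{15} \approx 20.468 i$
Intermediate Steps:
$\sqrt{j{\left(44 \right)} + \left(\left(-26\right) 15 + M\right)} = \sqrt{\frac{1}{-29 + 44} - 419} = \sqrt{\frac{1}{15} - 419} = \sqrt{- \frac{6284}{15}} = \frac{2 i \sqrt{23565}}{15}$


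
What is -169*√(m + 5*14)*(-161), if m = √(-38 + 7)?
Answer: 27209*√(70 + I*√31) ≈ 2.2783e+5 + 9046.3*I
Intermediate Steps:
m = I*√31 (m = √(-31) = I*√31 ≈ 5.5678*I)
-169*√(m + 5*14)*(-161) = -169*√(I*√31 + 5*14)*(-161) = -169*√(I*√31 + 70)*(-161) = -169*√(70 + I*√31)*(-161) = 27209*√(70 + I*√31)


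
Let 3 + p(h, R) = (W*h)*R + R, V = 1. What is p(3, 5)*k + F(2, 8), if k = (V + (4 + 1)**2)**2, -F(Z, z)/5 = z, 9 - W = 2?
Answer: 72292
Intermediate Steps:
W = 7 (W = 9 - 1*2 = 9 - 2 = 7)
F(Z, z) = -5*z
p(h, R) = -3 + R + 7*R*h (p(h, R) = -3 + ((7*h)*R + R) = -3 + (7*R*h + R) = -3 + (R + 7*R*h) = -3 + R + 7*R*h)
k = 676 (k = (1 + (4 + 1)**2)**2 = (1 + 5**2)**2 = (1 + 25)**2 = 26**2 = 676)
p(3, 5)*k + F(2, 8) = (-3 + 5 + 7*5*3)*676 - 5*8 = (-3 + 5 + 105)*676 - 40 = 107*676 - 40 = 72332 - 40 = 72292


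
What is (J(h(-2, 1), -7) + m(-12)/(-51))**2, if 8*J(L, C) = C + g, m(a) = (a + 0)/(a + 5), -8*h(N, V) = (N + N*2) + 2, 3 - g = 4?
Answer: 15129/14161 ≈ 1.0684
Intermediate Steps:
g = -1 (g = 3 - 1*4 = 3 - 4 = -1)
h(N, V) = -1/4 - 3*N/8 (h(N, V) = -((N + N*2) + 2)/8 = -((N + 2*N) + 2)/8 = -(3*N + 2)/8 = -(2 + 3*N)/8 = -1/4 - 3*N/8)
m(a) = a/(5 + a)
J(L, C) = -1/8 + C/8 (J(L, C) = (C - 1)/8 = (-1 + C)/8 = -1/8 + C/8)
(J(h(-2, 1), -7) + m(-12)/(-51))**2 = ((-1/8 + (1/8)*(-7)) - 12/(5 - 12)/(-51))**2 = ((-1/8 - 7/8) - 12/(-7)*(-1/51))**2 = (-1 - 12*(-1/7)*(-1/51))**2 = (-1 + (12/7)*(-1/51))**2 = (-1 - 4/119)**2 = (-123/119)**2 = 15129/14161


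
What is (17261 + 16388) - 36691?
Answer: -3042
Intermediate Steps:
(17261 + 16388) - 36691 = 33649 - 36691 = -3042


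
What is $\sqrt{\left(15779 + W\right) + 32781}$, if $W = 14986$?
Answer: $\sqrt{63546} \approx 252.08$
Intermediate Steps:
$\sqrt{\left(15779 + W\right) + 32781} = \sqrt{\left(15779 + 14986\right) + 32781} = \sqrt{30765 + 32781} = \sqrt{63546}$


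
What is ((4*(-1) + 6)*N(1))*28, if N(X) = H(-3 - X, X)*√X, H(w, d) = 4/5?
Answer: 224/5 ≈ 44.800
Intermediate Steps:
H(w, d) = ⅘ (H(w, d) = 4*(⅕) = ⅘)
N(X) = 4*√X/5
((4*(-1) + 6)*N(1))*28 = ((4*(-1) + 6)*(4*√1/5))*28 = ((-4 + 6)*((⅘)*1))*28 = (2*(⅘))*28 = (8/5)*28 = 224/5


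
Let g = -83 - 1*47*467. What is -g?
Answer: 22032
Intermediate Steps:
g = -22032 (g = -83 - 47*467 = -83 - 21949 = -22032)
-g = -1*(-22032) = 22032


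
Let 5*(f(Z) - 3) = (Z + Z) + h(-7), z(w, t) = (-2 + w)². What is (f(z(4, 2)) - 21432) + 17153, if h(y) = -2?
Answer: -21374/5 ≈ -4274.8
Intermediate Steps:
f(Z) = 13/5 + 2*Z/5 (f(Z) = 3 + ((Z + Z) - 2)/5 = 3 + (2*Z - 2)/5 = 3 + (-2 + 2*Z)/5 = 3 + (-⅖ + 2*Z/5) = 13/5 + 2*Z/5)
(f(z(4, 2)) - 21432) + 17153 = ((13/5 + 2*(-2 + 4)²/5) - 21432) + 17153 = ((13/5 + (⅖)*2²) - 21432) + 17153 = ((13/5 + (⅖)*4) - 21432) + 17153 = ((13/5 + 8/5) - 21432) + 17153 = (21/5 - 21432) + 17153 = -107139/5 + 17153 = -21374/5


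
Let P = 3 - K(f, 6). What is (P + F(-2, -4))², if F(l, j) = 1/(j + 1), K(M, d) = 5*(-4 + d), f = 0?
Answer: 484/9 ≈ 53.778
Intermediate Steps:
K(M, d) = -20 + 5*d
F(l, j) = 1/(1 + j)
P = -7 (P = 3 - (-20 + 5*6) = 3 - (-20 + 30) = 3 - 1*10 = 3 - 10 = -7)
(P + F(-2, -4))² = (-7 + 1/(1 - 4))² = (-7 + 1/(-3))² = (-7 - ⅓)² = (-22/3)² = 484/9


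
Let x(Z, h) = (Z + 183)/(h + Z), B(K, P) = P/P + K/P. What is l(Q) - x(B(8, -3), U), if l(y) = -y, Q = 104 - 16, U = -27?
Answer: -3512/43 ≈ -81.674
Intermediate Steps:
B(K, P) = 1 + K/P
Q = 88
x(Z, h) = (183 + Z)/(Z + h)
l(Q) - x(B(8, -3), U) = -1*88 - (183 + (8 - 3)/(-3))/((8 - 3)/(-3) - 27) = -88 - (183 - ⅓*5)/(-⅓*5 - 27) = -88 - (183 - 5/3)/(-5/3 - 27) = -88 - 544/((-86/3)*3) = -88 - (-3)*544/(86*3) = -88 - 1*(-272/43) = -88 + 272/43 = -3512/43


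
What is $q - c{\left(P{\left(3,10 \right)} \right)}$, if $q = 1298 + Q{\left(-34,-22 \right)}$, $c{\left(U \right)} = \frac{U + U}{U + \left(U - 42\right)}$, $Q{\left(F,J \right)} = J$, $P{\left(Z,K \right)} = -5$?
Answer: $\frac{33171}{26} \approx 1275.8$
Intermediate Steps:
$c{\left(U \right)} = \frac{2 U}{-42 + 2 U}$ ($c{\left(U \right)} = \frac{2 U}{U + \left(-42 + U\right)} = \frac{2 U}{-42 + 2 U}$)
$q = 1276$ ($q = 1298 - 22 = 1276$)
$q - c{\left(P{\left(3,10 \right)} \right)} = 1276 - - \frac{5}{-21 - 5} = 1276 - - \frac{5}{-26} = 1276 - \left(-5\right) \left(- \frac{1}{26}\right) = 1276 - \frac{5}{26} = \frac{33171}{26}$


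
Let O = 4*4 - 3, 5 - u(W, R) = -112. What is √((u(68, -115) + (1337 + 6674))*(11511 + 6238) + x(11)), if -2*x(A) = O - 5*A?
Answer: √144263893 ≈ 12011.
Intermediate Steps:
u(W, R) = 117 (u(W, R) = 5 - 1*(-112) = 5 + 112 = 117)
O = 13 (O = 16 - 3 = 13)
x(A) = -13/2 + 5*A/2 (x(A) = -(13 - 5*A)/2 = -13/2 + 5*A/2)
√((u(68, -115) + (1337 + 6674))*(11511 + 6238) + x(11)) = √((117 + (1337 + 6674))*(11511 + 6238) + (-13/2 + (5/2)*11)) = √((117 + 8011)*17749 + (-13/2 + 55/2)) = √(8128*17749 + 21) = √(144263872 + 21) = √144263893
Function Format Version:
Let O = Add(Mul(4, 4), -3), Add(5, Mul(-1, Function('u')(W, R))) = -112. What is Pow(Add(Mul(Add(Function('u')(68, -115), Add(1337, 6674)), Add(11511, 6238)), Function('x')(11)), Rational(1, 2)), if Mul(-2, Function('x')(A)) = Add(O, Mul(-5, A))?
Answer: Pow(144263893, Rational(1, 2)) ≈ 12011.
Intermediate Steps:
Function('u')(W, R) = 117 (Function('u')(W, R) = Add(5, Mul(-1, -112)) = Add(5, 112) = 117)
O = 13 (O = Add(16, -3) = 13)
Function('x')(A) = Add(Rational(-13, 2), Mul(Rational(5, 2), A)) (Function('x')(A) = Mul(Rational(-1, 2), Add(13, Mul(-5, A))) = Add(Rational(-13, 2), Mul(Rational(5, 2), A)))
Pow(Add(Mul(Add(Function('u')(68, -115), Add(1337, 6674)), Add(11511, 6238)), Function('x')(11)), Rational(1, 2)) = Pow(Add(Mul(Add(117, Add(1337, 6674)), Add(11511, 6238)), Add(Rational(-13, 2), Mul(Rational(5, 2), 11))), Rational(1, 2)) = Pow(Add(Mul(Add(117, 8011), 17749), Add(Rational(-13, 2), Rational(55, 2))), Rational(1, 2)) = Pow(Add(Mul(8128, 17749), 21), Rational(1, 2)) = Pow(Add(144263872, 21), Rational(1, 2)) = Pow(144263893, Rational(1, 2))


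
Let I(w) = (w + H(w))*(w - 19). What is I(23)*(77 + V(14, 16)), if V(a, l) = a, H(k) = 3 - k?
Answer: 1092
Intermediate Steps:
I(w) = -57 + 3*w (I(w) = (w + (3 - w))*(w - 19) = 3*(-19 + w) = -57 + 3*w)
I(23)*(77 + V(14, 16)) = (-57 + 3*23)*(77 + 14) = (-57 + 69)*91 = 12*91 = 1092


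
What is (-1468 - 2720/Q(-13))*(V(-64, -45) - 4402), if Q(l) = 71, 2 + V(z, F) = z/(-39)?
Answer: 18362116016/2769 ≈ 6.6313e+6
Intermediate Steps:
V(z, F) = -2 - z/39 (V(z, F) = -2 + z/(-39) = -2 + z*(-1/39) = -2 - z/39)
(-1468 - 2720/Q(-13))*(V(-64, -45) - 4402) = (-1468 - 2720/71)*((-2 - 1/39*(-64)) - 4402) = (-1468 - 2720*1/71)*((-2 + 64/39) - 4402) = (-1468 - 2720/71)*(-14/39 - 4402) = -106948/71*(-171692/39) = 18362116016/2769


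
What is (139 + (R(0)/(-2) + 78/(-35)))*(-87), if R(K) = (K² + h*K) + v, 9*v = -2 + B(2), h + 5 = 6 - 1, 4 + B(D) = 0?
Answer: -417484/35 ≈ -11928.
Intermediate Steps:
B(D) = -4 (B(D) = -4 + 0 = -4)
h = 0 (h = -5 + (6 - 1) = -5 + 5 = 0)
v = -⅔ (v = (-2 - 4)/9 = (⅑)*(-6) = -⅔ ≈ -0.66667)
R(K) = -⅔ + K² (R(K) = (K² + 0*K) - ⅔ = (K² + 0) - ⅔ = K² - ⅔ = -⅔ + K²)
(139 + (R(0)/(-2) + 78/(-35)))*(-87) = (139 + ((-⅔ + 0²)/(-2) + 78/(-35)))*(-87) = (139 + ((-⅔ + 0)*(-½) + 78*(-1/35)))*(-87) = (139 + (-⅔*(-½) - 78/35))*(-87) = (139 + (⅓ - 78/35))*(-87) = (139 - 199/105)*(-87) = (14396/105)*(-87) = -417484/35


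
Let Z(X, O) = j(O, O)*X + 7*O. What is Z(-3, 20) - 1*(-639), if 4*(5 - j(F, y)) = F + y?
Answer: 794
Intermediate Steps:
j(F, y) = 5 - F/4 - y/4 (j(F, y) = 5 - (F + y)/4 = 5 + (-F/4 - y/4) = 5 - F/4 - y/4)
Z(X, O) = 7*O + X*(5 - O/2) (Z(X, O) = (5 - O/4 - O/4)*X + 7*O = (5 - O/2)*X + 7*O = X*(5 - O/2) + 7*O = 7*O + X*(5 - O/2))
Z(-3, 20) - 1*(-639) = (7*20 - 1/2*(-3)*(-10 + 20)) - 1*(-639) = (140 - 1/2*(-3)*10) + 639 = (140 + 15) + 639 = 155 + 639 = 794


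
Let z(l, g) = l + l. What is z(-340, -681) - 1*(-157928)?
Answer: 157248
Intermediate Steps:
z(l, g) = 2*l
z(-340, -681) - 1*(-157928) = 2*(-340) - 1*(-157928) = -680 + 157928 = 157248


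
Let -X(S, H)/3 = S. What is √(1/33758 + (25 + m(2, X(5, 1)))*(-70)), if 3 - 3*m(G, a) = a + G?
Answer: I*√21777804694218/101274 ≈ 46.08*I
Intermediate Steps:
X(S, H) = -3*S
m(G, a) = 1 - G/3 - a/3 (m(G, a) = 1 - (a + G)/3 = 1 - (G + a)/3 = 1 + (-G/3 - a/3) = 1 - G/3 - a/3)
√(1/33758 + (25 + m(2, X(5, 1)))*(-70)) = √(1/33758 + (25 + (1 - ⅓*2 - (-1)*5))*(-70)) = √(1/33758 + (25 + (1 - ⅔ - ⅓*(-15)))*(-70)) = √(1/33758 + (25 + (1 - ⅔ + 5))*(-70)) = √(1/33758 + (25 + 16/3)*(-70)) = √(1/33758 + (91/3)*(-70)) = √(1/33758 - 6370/3) = √(-215038457/101274) = I*√21777804694218/101274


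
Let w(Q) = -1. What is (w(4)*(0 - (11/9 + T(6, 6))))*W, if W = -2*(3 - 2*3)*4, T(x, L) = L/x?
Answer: 160/3 ≈ 53.333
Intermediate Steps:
W = 24 (W = -2*(3 - 6)*4 = -2*(-3)*4 = 6*4 = 24)
(w(4)*(0 - (11/9 + T(6, 6))))*W = -(0 - (11/9 + 6/6))*24 = -(0 - (11*(⅑) + 6*(⅙)))*24 = -(0 - (11/9 + 1))*24 = -(0 - 1*20/9)*24 = -(0 - 20/9)*24 = -1*(-20/9)*24 = (20/9)*24 = 160/3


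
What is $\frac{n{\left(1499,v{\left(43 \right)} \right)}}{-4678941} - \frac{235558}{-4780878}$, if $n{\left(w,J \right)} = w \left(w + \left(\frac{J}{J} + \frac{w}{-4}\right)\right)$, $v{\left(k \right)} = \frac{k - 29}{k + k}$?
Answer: $- \frac{1547107286045}{4970988020044} \approx -0.31123$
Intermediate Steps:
$v{\left(k \right)} = \frac{-29 + k}{2 k}$
$n{\left(w,J \right)} = w \left(1 + \frac{3 w}{4}\right)$ ($n{\left(w,J \right)} = w \left(w + \left(1 + w \left(- \frac{1}{4}\right)\right)\right) = w \left(w - \left(-1 + \frac{w}{4}\right)\right) = w \left(1 + \frac{3 w}{4}\right)$)
$\frac{n{\left(1499,v{\left(43 \right)} \right)}}{-4678941} - \frac{235558}{-4780878} = \frac{\frac{1}{4} \cdot 1499 \left(4 + 3 \cdot 1499\right)}{-4678941} - \frac{235558}{-4780878} = \frac{1}{4} \cdot 1499 \left(4 + 4497\right) \left(- \frac{1}{4678941}\right) - - \frac{117779}{2390439} = \frac{1}{4} \cdot 1499 \cdot 4501 \left(- \frac{1}{4678941}\right) + \frac{117779}{2390439} = \frac{6746999}{4} \left(- \frac{1}{4678941}\right) + \frac{117779}{2390439} = - \frac{6746999}{18715764} + \frac{117779}{2390439} = - \frac{1547107286045}{4970988020044}$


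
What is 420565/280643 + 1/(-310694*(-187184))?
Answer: 24458775866918883/16321339710962528 ≈ 1.4986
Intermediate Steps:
420565/280643 + 1/(-310694*(-187184)) = 420565*(1/280643) - 1/310694*(-1/187184) = 420565/280643 + 1/58156945696 = 24458775866918883/16321339710962528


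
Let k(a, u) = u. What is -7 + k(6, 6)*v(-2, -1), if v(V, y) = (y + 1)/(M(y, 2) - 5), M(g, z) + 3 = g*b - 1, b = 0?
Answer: -7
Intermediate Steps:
M(g, z) = -4 (M(g, z) = -3 + (g*0 - 1) = -3 + (0 - 1) = -3 - 1 = -4)
v(V, y) = -⅑ - y/9 (v(V, y) = (y + 1)/(-4 - 5) = (1 + y)/(-9) = (1 + y)*(-⅑) = -⅑ - y/9)
-7 + k(6, 6)*v(-2, -1) = -7 + 6*(-⅑ - ⅑*(-1)) = -7 + 6*(-⅑ + ⅑) = -7 + 6*0 = -7 + 0 = -7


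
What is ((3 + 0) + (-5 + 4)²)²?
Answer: 16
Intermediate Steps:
((3 + 0) + (-5 + 4)²)² = (3 + (-1)²)² = (3 + 1)² = 4² = 16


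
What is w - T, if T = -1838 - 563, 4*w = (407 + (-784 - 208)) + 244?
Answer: 9263/4 ≈ 2315.8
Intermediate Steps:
w = -341/4 (w = ((407 + (-784 - 208)) + 244)/4 = ((407 - 992) + 244)/4 = (-585 + 244)/4 = (¼)*(-341) = -341/4 ≈ -85.250)
T = -2401
w - T = -341/4 - 1*(-2401) = -341/4 + 2401 = 9263/4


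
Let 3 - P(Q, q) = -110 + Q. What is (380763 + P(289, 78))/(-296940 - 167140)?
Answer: -380587/464080 ≈ -0.82009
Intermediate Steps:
P(Q, q) = 113 - Q (P(Q, q) = 3 - (-110 + Q) = 3 + (110 - Q) = 113 - Q)
(380763 + P(289, 78))/(-296940 - 167140) = (380763 + (113 - 1*289))/(-296940 - 167140) = (380763 + (113 - 289))/(-464080) = (380763 - 176)*(-1/464080) = 380587*(-1/464080) = -380587/464080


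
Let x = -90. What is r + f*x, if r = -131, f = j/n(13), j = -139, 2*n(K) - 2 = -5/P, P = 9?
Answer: 223477/13 ≈ 17191.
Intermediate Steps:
n(K) = 13/18 (n(K) = 1 + (-5/9)/2 = 1 + (-5*⅑)/2 = 1 + (½)*(-5/9) = 1 - 5/18 = 13/18)
f = -2502/13 (f = -139/13/18 = -139*18/13 = -2502/13 ≈ -192.46)
r + f*x = -131 - 2502/13*(-90) = -131 + 225180/13 = 223477/13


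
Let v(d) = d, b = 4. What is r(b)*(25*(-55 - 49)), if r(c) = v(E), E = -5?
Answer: 13000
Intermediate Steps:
r(c) = -5
r(b)*(25*(-55 - 49)) = -125*(-55 - 49) = -125*(-104) = -5*(-2600) = 13000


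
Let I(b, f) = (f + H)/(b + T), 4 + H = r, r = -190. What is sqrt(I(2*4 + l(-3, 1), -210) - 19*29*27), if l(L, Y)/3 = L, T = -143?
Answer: I*sqrt(535471)/6 ≈ 121.96*I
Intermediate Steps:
l(L, Y) = 3*L
H = -194 (H = -4 - 190 = -194)
I(b, f) = (-194 + f)/(-143 + b) (I(b, f) = (f - 194)/(b - 143) = (-194 + f)/(-143 + b))
sqrt(I(2*4 + l(-3, 1), -210) - 19*29*27) = sqrt((-194 - 210)/(-143 + (2*4 + 3*(-3))) - 19*29*27) = sqrt(-404/(-143 + (8 - 9)) - 551*27) = sqrt(-404/(-143 - 1) - 14877) = sqrt(-404/(-144) - 14877) = sqrt(-1/144*(-404) - 14877) = sqrt(101/36 - 14877) = sqrt(-535471/36) = I*sqrt(535471)/6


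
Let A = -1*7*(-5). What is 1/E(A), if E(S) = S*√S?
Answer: √35/1225 ≈ 0.0048295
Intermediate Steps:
A = 35 (A = -7*(-5) = 35)
E(S) = S^(3/2)
1/E(A) = 1/(35^(3/2)) = 1/(35*√35) = √35/1225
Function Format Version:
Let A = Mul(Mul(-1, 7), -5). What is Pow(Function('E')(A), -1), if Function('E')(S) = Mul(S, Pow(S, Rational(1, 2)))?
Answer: Mul(Rational(1, 1225), Pow(35, Rational(1, 2))) ≈ 0.0048295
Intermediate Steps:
A = 35 (A = Mul(-7, -5) = 35)
Function('E')(S) = Pow(S, Rational(3, 2))
Pow(Function('E')(A), -1) = Pow(Pow(35, Rational(3, 2)), -1) = Pow(Mul(35, Pow(35, Rational(1, 2))), -1) = Mul(Rational(1, 1225), Pow(35, Rational(1, 2)))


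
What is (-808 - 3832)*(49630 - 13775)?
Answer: -166367200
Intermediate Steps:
(-808 - 3832)*(49630 - 13775) = -4640*35855 = -166367200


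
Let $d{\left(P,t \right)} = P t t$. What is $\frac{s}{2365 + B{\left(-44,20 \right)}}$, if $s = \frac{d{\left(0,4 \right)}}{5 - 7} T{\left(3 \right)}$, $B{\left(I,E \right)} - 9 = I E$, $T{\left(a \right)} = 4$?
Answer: $0$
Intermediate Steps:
$d{\left(P,t \right)} = P t^{2}$
$B{\left(I,E \right)} = 9 + E I$ ($B{\left(I,E \right)} = 9 + I E = 9 + E I$)
$s = 0$ ($s = \frac{0 \cdot 4^{2}}{5 - 7} \cdot 4 = \frac{0 \cdot 16}{-2} \cdot 4 = 0 \left(- \frac{1}{2}\right) 4 = 0 \cdot 4 = 0$)
$\frac{s}{2365 + B{\left(-44,20 \right)}} = \frac{1}{2365 + \left(9 + 20 \left(-44\right)\right)} 0 = \frac{1}{2365 + \left(9 - 880\right)} 0 = \frac{1}{2365 - 871} \cdot 0 = \frac{1}{1494} \cdot 0 = 0$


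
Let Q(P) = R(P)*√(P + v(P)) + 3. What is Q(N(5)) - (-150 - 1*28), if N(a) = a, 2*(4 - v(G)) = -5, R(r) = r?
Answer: 181 + 5*√46/2 ≈ 197.96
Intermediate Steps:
v(G) = 13/2 (v(G) = 4 - ½*(-5) = 4 + 5/2 = 13/2)
Q(P) = 3 + P*√(13/2 + P) (Q(P) = P*√(P + 13/2) + 3 = P*√(13/2 + P) + 3 = 3 + P*√(13/2 + P))
Q(N(5)) - (-150 - 1*28) = (3 + (½)*5*√(26 + 4*5)) - (-150 - 1*28) = (3 + (½)*5*√(26 + 20)) - (-150 - 28) = (3 + (½)*5*√46) - 1*(-178) = (3 + 5*√46/2) + 178 = 181 + 5*√46/2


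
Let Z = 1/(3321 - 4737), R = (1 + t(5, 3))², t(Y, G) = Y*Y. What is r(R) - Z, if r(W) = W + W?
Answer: 1914433/1416 ≈ 1352.0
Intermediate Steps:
t(Y, G) = Y²
R = 676 (R = (1 + 5²)² = (1 + 25)² = 26² = 676)
Z = -1/1416 (Z = 1/(-1416) = -1/1416 ≈ -0.00070621)
r(W) = 2*W
r(R) - Z = 2*676 - 1*(-1/1416) = 1352 + 1/1416 = 1914433/1416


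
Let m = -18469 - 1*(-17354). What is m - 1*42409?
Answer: -43524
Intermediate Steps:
m = -1115 (m = -18469 + 17354 = -1115)
m - 1*42409 = -1115 - 1*42409 = -1115 - 42409 = -43524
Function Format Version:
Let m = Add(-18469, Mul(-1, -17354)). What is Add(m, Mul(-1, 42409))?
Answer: -43524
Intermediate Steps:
m = -1115 (m = Add(-18469, 17354) = -1115)
Add(m, Mul(-1, 42409)) = Add(-1115, Mul(-1, 42409)) = Add(-1115, -42409) = -43524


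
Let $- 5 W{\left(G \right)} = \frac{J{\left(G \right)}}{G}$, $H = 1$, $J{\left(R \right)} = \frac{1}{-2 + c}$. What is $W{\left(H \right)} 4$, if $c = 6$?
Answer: $- \frac{1}{5} \approx -0.2$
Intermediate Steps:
$J{\left(R \right)} = \frac{1}{4}$ ($J{\left(R \right)} = \frac{1}{-2 + 6} = \frac{1}{4}$)
$W{\left(G \right)} = - \frac{1}{20 G}$ ($W{\left(G \right)} = - \frac{\frac{1}{4} \frac{1}{G}}{5} = - \frac{1}{20 G}$)
$W{\left(H \right)} 4 = - \frac{1}{20 \cdot 1} \cdot 4 = \left(- \frac{1}{20}\right) 1 \cdot 4 = \left(- \frac{1}{20}\right) 4 = - \frac{1}{5}$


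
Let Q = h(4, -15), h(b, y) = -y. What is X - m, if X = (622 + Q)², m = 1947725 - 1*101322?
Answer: -1440634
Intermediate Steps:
Q = 15 (Q = -1*(-15) = 15)
m = 1846403 (m = 1947725 - 101322 = 1846403)
X = 405769 (X = (622 + 15)² = 637² = 405769)
X - m = 405769 - 1*1846403 = 405769 - 1846403 = -1440634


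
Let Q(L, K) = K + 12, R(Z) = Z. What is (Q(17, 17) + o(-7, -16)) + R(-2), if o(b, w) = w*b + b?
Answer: 132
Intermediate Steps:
o(b, w) = b + b*w (o(b, w) = b*w + b = b + b*w)
Q(L, K) = 12 + K
(Q(17, 17) + o(-7, -16)) + R(-2) = ((12 + 17) - 7*(1 - 16)) - 2 = (29 - 7*(-15)) - 2 = (29 + 105) - 2 = 134 - 2 = 132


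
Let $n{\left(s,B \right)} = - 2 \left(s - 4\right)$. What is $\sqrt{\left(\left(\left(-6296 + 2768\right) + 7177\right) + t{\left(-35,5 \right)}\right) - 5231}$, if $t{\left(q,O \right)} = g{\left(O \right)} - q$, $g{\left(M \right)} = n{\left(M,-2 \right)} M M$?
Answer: $i \sqrt{1597} \approx 39.962 i$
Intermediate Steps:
$n{\left(s,B \right)} = 8 - 2 s$ ($n{\left(s,B \right)} = - 2 \left(-4 + s\right) = 8 - 2 s$)
$g{\left(M \right)} = M^{2} \left(8 - 2 M\right)$ ($g{\left(M \right)} = \left(8 - 2 M\right) M M = M \left(8 - 2 M\right) M = M^{2} \left(8 - 2 M\right)$)
$t{\left(q,O \right)} = - q + 2 O^{2} \left(4 - O\right)$ ($t{\left(q,O \right)} = 2 O^{2} \left(4 - O\right) - q = - q + 2 O^{2} \left(4 - O\right)$)
$\sqrt{\left(\left(\left(-6296 + 2768\right) + 7177\right) + t{\left(-35,5 \right)}\right) - 5231} = \sqrt{\left(\left(\left(-6296 + 2768\right) + 7177\right) + \left(\left(-1\right) \left(-35\right) + 2 \cdot 5^{2} \left(4 - 5\right)\right)\right) - 5231} = \sqrt{\left(\left(-3528 + 7177\right) + \left(35 + 2 \cdot 25 \left(4 - 5\right)\right)\right) - 5231} = \sqrt{\left(3649 + \left(35 + 2 \cdot 25 \left(-1\right)\right)\right) - 5231} = \sqrt{\left(3649 + \left(35 - 50\right)\right) - 5231} = \sqrt{\left(3649 - 15\right) - 5231} = \sqrt{3634 - 5231} = \sqrt{-1597} = i \sqrt{1597}$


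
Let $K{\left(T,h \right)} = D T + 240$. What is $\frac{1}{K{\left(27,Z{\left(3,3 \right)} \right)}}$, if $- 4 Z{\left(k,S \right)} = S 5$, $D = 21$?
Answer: $\frac{1}{807} \approx 0.0012392$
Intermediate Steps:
$Z{\left(k,S \right)} = - \frac{5 S}{4}$ ($Z{\left(k,S \right)} = - \frac{S 5}{4} = - \frac{5 S}{4}$)
$K{\left(T,h \right)} = 240 + 21 T$ ($K{\left(T,h \right)} = 21 T + 240 = 240 + 21 T$)
$\frac{1}{K{\left(27,Z{\left(3,3 \right)} \right)}} = \frac{1}{240 + 21 \cdot 27} = \frac{1}{240 + 567} = \frac{1}{807}$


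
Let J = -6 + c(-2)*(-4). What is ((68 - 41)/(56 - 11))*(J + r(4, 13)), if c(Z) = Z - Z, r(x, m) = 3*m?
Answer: 99/5 ≈ 19.800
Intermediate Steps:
c(Z) = 0
J = -6 (J = -6 + 0*(-4) = -6 + 0 = -6)
((68 - 41)/(56 - 11))*(J + r(4, 13)) = ((68 - 41)/(56 - 11))*(-6 + 3*13) = (27/45)*(-6 + 39) = (27*(1/45))*33 = (⅗)*33 = 99/5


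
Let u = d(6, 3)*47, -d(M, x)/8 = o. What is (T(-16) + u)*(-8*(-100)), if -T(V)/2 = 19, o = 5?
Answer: -1534400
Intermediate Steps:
d(M, x) = -40 (d(M, x) = -8*5 = -40)
T(V) = -38 (T(V) = -2*19 = -38)
u = -1880 (u = -40*47 = -1880)
(T(-16) + u)*(-8*(-100)) = (-38 - 1880)*(-8*(-100)) = -1918*800 = -1534400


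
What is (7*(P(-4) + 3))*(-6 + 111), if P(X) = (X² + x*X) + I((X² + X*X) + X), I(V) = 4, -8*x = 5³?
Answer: 125685/2 ≈ 62843.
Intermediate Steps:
x = -125/8 (x = -⅛*5³ = -⅛*125 = -125/8 ≈ -15.625)
P(X) = 4 + X² - 125*X/8 (P(X) = (X² - 125*X/8) + 4 = 4 + X² - 125*X/8)
(7*(P(-4) + 3))*(-6 + 111) = (7*((4 + (-4)² - 125/8*(-4)) + 3))*(-6 + 111) = (7*((4 + 16 + 125/2) + 3))*105 = (7*(165/2 + 3))*105 = (7*(171/2))*105 = (1197/2)*105 = 125685/2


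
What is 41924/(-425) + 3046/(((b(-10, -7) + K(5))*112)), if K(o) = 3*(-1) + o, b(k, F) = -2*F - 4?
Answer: -27525653/285600 ≈ -96.378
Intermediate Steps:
b(k, F) = -4 - 2*F
K(o) = -3 + o
41924/(-425) + 3046/(((b(-10, -7) + K(5))*112)) = 41924/(-425) + 3046/((((-4 - 2*(-7)) + (-3 + 5))*112)) = 41924*(-1/425) + 3046/((((-4 + 14) + 2)*112)) = -41924/425 + 3046/(((10 + 2)*112)) = -41924/425 + 3046/((12*112)) = -41924/425 + 3046/1344 = -41924/425 + 3046*(1/1344) = -41924/425 + 1523/672 = -27525653/285600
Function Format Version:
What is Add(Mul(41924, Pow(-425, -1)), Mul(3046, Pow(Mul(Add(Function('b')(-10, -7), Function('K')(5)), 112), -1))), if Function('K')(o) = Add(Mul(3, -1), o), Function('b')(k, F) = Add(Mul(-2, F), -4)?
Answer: Rational(-27525653, 285600) ≈ -96.378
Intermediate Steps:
Function('b')(k, F) = Add(-4, Mul(-2, F))
Function('K')(o) = Add(-3, o)
Add(Mul(41924, Pow(-425, -1)), Mul(3046, Pow(Mul(Add(Function('b')(-10, -7), Function('K')(5)), 112), -1))) = Add(Mul(41924, Pow(-425, -1)), Mul(3046, Pow(Mul(Add(Add(-4, Mul(-2, -7)), Add(-3, 5)), 112), -1))) = Add(Mul(41924, Rational(-1, 425)), Mul(3046, Pow(Mul(Add(Add(-4, 14), 2), 112), -1))) = Add(Rational(-41924, 425), Mul(3046, Pow(Mul(Add(10, 2), 112), -1))) = Add(Rational(-41924, 425), Mul(3046, Pow(Mul(12, 112), -1))) = Add(Rational(-41924, 425), Mul(3046, Pow(1344, -1))) = Add(Rational(-41924, 425), Mul(3046, Rational(1, 1344))) = Add(Rational(-41924, 425), Rational(1523, 672)) = Rational(-27525653, 285600)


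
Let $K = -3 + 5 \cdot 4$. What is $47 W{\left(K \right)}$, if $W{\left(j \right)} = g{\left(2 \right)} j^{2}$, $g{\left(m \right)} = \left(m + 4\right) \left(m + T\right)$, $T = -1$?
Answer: $81498$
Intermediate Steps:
$K = 17$ ($K = -3 + 20 = 17$)
$g{\left(m \right)} = \left(-1 + m\right) \left(4 + m\right)$ ($g{\left(m \right)} = \left(m + 4\right) \left(m - 1\right) = \left(4 + m\right) \left(-1 + m\right) = \left(-1 + m\right) \left(4 + m\right)$)
$W{\left(j \right)} = 6 j^{2}$ ($W{\left(j \right)} = \left(-4 + 2^{2} + 3 \cdot 2\right) j^{2} = \left(-4 + 4 + 6\right) j^{2} = 6 j^{2}$)
$47 W{\left(K \right)} = 47 \cdot 6 \cdot 17^{2} = 47 \cdot 6 \cdot 289 = 47 \cdot 1734 = 81498$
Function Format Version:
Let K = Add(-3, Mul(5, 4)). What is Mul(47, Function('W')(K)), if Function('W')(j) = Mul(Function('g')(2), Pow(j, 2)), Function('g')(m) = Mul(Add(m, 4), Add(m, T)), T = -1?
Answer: 81498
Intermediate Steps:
K = 17 (K = Add(-3, 20) = 17)
Function('g')(m) = Mul(Add(-1, m), Add(4, m)) (Function('g')(m) = Mul(Add(m, 4), Add(m, -1)) = Mul(Add(4, m), Add(-1, m)) = Mul(Add(-1, m), Add(4, m)))
Function('W')(j) = Mul(6, Pow(j, 2)) (Function('W')(j) = Mul(Add(-4, Pow(2, 2), Mul(3, 2)), Pow(j, 2)) = Mul(Add(-4, 4, 6), Pow(j, 2)) = Mul(6, Pow(j, 2)))
Mul(47, Function('W')(K)) = Mul(47, Mul(6, Pow(17, 2))) = Mul(47, Mul(6, 289)) = Mul(47, 1734) = 81498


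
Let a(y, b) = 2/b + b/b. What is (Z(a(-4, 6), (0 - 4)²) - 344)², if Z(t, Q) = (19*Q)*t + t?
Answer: 35344/9 ≈ 3927.1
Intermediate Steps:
a(y, b) = 1 + 2/b (a(y, b) = 2/b + 1 = 1 + 2/b)
Z(t, Q) = t + 19*Q*t (Z(t, Q) = 19*Q*t + t = t + 19*Q*t)
(Z(a(-4, 6), (0 - 4)²) - 344)² = (((2 + 6)/6)*(1 + 19*(0 - 4)²) - 344)² = (((⅙)*8)*(1 + 19*(-4)²) - 344)² = (4*(1 + 19*16)/3 - 344)² = (4*(1 + 304)/3 - 344)² = ((4/3)*305 - 344)² = (1220/3 - 344)² = (188/3)² = 35344/9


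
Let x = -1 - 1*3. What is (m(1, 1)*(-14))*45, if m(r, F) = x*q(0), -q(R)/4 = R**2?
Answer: 0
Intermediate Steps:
x = -4 (x = -1 - 3 = -4)
q(R) = -4*R**2
m(r, F) = 0 (m(r, F) = -(-16)*0**2 = -(-16)*0 = -4*0 = 0)
(m(1, 1)*(-14))*45 = (0*(-14))*45 = 0*45 = 0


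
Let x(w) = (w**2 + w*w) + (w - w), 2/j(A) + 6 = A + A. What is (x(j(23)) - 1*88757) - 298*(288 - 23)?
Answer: -33545399/200 ≈ -1.6773e+5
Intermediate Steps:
j(A) = 2/(-6 + 2*A) (j(A) = 2/(-6 + (A + A)) = 2/(-6 + 2*A))
x(w) = 2*w**2 (x(w) = (w**2 + w**2) + 0 = 2*w**2 + 0 = 2*w**2)
(x(j(23)) - 1*88757) - 298*(288 - 23) = (2*(1/(-3 + 23))**2 - 1*88757) - 298*(288 - 23) = (2*(1/20)**2 - 88757) - 298*265 = (2*(1/20)**2 - 88757) - 78970 = (2*(1/400) - 88757) - 78970 = (1/200 - 88757) - 78970 = -17751399/200 - 78970 = -33545399/200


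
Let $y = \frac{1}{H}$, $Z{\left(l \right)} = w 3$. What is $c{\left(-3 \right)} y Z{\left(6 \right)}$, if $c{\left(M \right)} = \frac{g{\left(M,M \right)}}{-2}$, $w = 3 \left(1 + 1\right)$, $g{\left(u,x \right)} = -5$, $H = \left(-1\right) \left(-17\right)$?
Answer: $\frac{45}{17} \approx 2.6471$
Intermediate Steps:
$H = 17$
$w = 6$ ($w = 3 \cdot 2 = 6$)
$Z{\left(l \right)} = 18$ ($Z{\left(l \right)} = 6 \cdot 3 = 18$)
$y = \frac{1}{17} \approx 0.058824$
$c{\left(M \right)} = \frac{5}{2}$ ($c{\left(M \right)} = - \frac{5}{-2} = \left(-5\right) \left(- \frac{1}{2}\right) = \frac{5}{2}$)
$c{\left(-3 \right)} y Z{\left(6 \right)} = \frac{5}{2} \cdot \frac{1}{17} \cdot 18 = \frac{5}{34} \cdot 18 = \frac{45}{17}$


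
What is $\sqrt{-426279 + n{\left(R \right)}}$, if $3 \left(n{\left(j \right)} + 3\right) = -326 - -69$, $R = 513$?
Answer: $\frac{i \sqrt{3837309}}{3} \approx 652.97 i$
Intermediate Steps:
$n{\left(j \right)} = - \frac{266}{3}$ ($n{\left(j \right)} = -3 + \frac{-326 - -69}{3} = -3 + \frac{-326 + 69}{3} = -3 + \frac{1}{3} \left(-257\right) = -3 - \frac{257}{3} = - \frac{266}{3}$)
$\sqrt{-426279 + n{\left(R \right)}} = \sqrt{-426279 - \frac{266}{3}} = \sqrt{- \frac{1279103}{3}} = \frac{i \sqrt{3837309}}{3}$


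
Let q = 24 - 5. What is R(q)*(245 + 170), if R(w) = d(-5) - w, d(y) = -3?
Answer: -9130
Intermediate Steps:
q = 19
R(w) = -3 - w
R(q)*(245 + 170) = (-3 - 1*19)*(245 + 170) = (-3 - 19)*415 = -22*415 = -9130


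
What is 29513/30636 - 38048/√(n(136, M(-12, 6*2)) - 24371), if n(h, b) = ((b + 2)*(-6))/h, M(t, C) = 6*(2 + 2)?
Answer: 29513/30636 + 38048*I*√28174202/828653 ≈ 0.96334 + 243.72*I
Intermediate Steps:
M(t, C) = 24 (M(t, C) = 6*4 = 24)
n(h, b) = (-12 - 6*b)/h (n(h, b) = ((2 + b)*(-6))/h = (-12 - 6*b)/h)
29513/30636 - 38048/√(n(136, M(-12, 6*2)) - 24371) = 29513/30636 - 38048/√(6*(-2 - 1*24)/136 - 24371) = 29513*(1/30636) - 38048/√(6*(1/136)*(-2 - 24) - 24371) = 29513/30636 - 38048/√(6*(1/136)*(-26) - 24371) = 29513/30636 - 38048/√(-39/34 - 24371) = 29513/30636 - 38048*(-I*√28174202/828653) = 29513/30636 - (-38048)*I*√28174202/828653 = 29513/30636 + 38048*I*√28174202/828653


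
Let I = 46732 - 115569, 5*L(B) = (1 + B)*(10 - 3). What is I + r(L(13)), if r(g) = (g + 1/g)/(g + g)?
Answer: -1322211467/19208 ≈ -68837.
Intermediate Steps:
L(B) = 7/5 + 7*B/5 (L(B) = ((1 + B)*(10 - 3))/5 = ((1 + B)*7)/5 = (7 + 7*B)/5 = 7/5 + 7*B/5)
r(g) = (g + 1/g)/(2*g) (r(g) = (g + 1/g)/((2*g)) = (g + 1/g)*(1/(2*g)) = (g + 1/g)/(2*g))
I = -68837
I + r(L(13)) = -68837 + (1 + (7/5 + (7/5)*13)²)/(2*(7/5 + (7/5)*13)²) = -68837 + (1 + (7/5 + 91/5)²)/(2*(7/5 + 91/5)²) = -68837 + (1 + (98/5)²)/(2*(98/5)²) = -68837 + (½)*(25/9604)*(1 + 9604/25) = -68837 + (½)*(25/9604)*(9629/25) = -68837 + 9629/19208 = -1322211467/19208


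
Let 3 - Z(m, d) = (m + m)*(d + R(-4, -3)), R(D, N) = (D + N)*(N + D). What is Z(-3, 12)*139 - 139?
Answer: 51152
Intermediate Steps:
R(D, N) = (D + N)² (R(D, N) = (D + N)*(D + N) = (D + N)²)
Z(m, d) = 3 - 2*m*(49 + d) (Z(m, d) = 3 - (m + m)*(d + (-4 - 3)²) = 3 - 2*m*(d + (-7)²) = 3 - 2*m*(d + 49) = 3 - 2*m*(49 + d))
Z(-3, 12)*139 - 139 = (3 - 98*(-3) - 2*12*(-3))*139 - 139 = (3 + 294 + 72)*139 - 139 = 369*139 - 139 = 51291 - 139 = 51152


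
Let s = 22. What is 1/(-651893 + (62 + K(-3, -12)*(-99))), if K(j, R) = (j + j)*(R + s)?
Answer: -1/645891 ≈ -1.5482e-6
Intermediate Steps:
K(j, R) = 2*j*(22 + R) (K(j, R) = (j + j)*(R + 22) = (2*j)*(22 + R) = 2*j*(22 + R))
1/(-651893 + (62 + K(-3, -12)*(-99))) = 1/(-651893 + (62 + (2*(-3)*(22 - 12))*(-99))) = 1/(-651893 + (62 + (2*(-3)*10)*(-99))) = 1/(-651893 + (62 - 60*(-99))) = 1/(-651893 + (62 + 5940)) = 1/(-651893 + 6002) = 1/(-645891) = -1/645891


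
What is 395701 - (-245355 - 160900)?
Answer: 801956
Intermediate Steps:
395701 - (-245355 - 160900) = 395701 - 1*(-406255) = 395701 + 406255 = 801956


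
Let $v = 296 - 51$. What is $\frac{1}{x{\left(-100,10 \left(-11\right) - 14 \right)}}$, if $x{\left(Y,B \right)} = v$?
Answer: $\frac{1}{245} \approx 0.0040816$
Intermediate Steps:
$v = 245$
$x{\left(Y,B \right)} = 245$
$\frac{1}{x{\left(-100,10 \left(-11\right) - 14 \right)}} = \frac{1}{245}$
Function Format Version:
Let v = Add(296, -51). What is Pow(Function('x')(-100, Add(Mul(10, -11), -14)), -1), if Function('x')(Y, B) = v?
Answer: Rational(1, 245) ≈ 0.0040816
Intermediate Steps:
v = 245
Function('x')(Y, B) = 245
Pow(Function('x')(-100, Add(Mul(10, -11), -14)), -1) = Pow(245, -1) = Rational(1, 245)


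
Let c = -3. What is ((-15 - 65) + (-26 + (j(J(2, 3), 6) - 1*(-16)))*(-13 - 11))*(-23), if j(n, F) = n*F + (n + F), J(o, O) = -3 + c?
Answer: -23552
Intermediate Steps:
J(o, O) = -6 (J(o, O) = -3 - 3 = -6)
j(n, F) = F + n + F*n (j(n, F) = F*n + (F + n) = F + n + F*n)
((-15 - 65) + (-26 + (j(J(2, 3), 6) - 1*(-16)))*(-13 - 11))*(-23) = ((-15 - 65) + (-26 + ((6 - 6 + 6*(-6)) - 1*(-16)))*(-13 - 11))*(-23) = (-80 + (-26 + ((6 - 6 - 36) + 16))*(-24))*(-23) = (-80 + (-26 + (-36 + 16))*(-24))*(-23) = (-80 + (-26 - 20)*(-24))*(-23) = (-80 - 46*(-24))*(-23) = (-80 + 1104)*(-23) = 1024*(-23) = -23552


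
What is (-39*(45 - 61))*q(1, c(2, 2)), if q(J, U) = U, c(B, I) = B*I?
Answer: 2496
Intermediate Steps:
(-39*(45 - 61))*q(1, c(2, 2)) = (-39*(45 - 61))*(2*2) = -39*(-16)*4 = 624*4 = 2496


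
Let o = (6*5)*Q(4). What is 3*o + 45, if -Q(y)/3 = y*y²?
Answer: -17235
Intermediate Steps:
Q(y) = -3*y³ (Q(y) = -3*y*y² = -3*y³)
o = -5760 (o = (6*5)*(-3*4³) = 30*(-3*64) = 30*(-192) = -5760)
3*o + 45 = 3*(-5760) + 45 = -17280 + 45 = -17235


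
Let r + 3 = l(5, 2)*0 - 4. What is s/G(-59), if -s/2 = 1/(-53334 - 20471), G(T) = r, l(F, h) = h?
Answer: -2/516635 ≈ -3.8712e-6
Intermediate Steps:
r = -7 (r = -3 + (2*0 - 4) = -3 + (0 - 4) = -3 - 4 = -7)
G(T) = -7
s = 2/73805 (s = -2/(-53334 - 20471) = -2/(-73805) = -2*(-1/73805) = 2/73805 ≈ 2.7098e-5)
s/G(-59) = (2/73805)/(-7) = (2/73805)*(-⅐) = -2/516635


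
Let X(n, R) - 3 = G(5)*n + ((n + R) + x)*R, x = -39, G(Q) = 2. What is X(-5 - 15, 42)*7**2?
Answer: -36799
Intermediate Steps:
X(n, R) = 3 + 2*n + R*(-39 + R + n) (X(n, R) = 3 + (2*n + ((n + R) - 39)*R) = 3 + (2*n + ((R + n) - 39)*R) = 3 + (2*n + (-39 + R + n)*R) = 3 + (2*n + R*(-39 + R + n)) = 3 + 2*n + R*(-39 + R + n))
X(-5 - 15, 42)*7**2 = (3 + 42**2 - 39*42 + 2*(-5 - 15) + 42*(-5 - 15))*7**2 = (3 + 1764 - 1638 + 2*(-20) + 42*(-20))*49 = (3 + 1764 - 1638 - 40 - 840)*49 = -751*49 = -36799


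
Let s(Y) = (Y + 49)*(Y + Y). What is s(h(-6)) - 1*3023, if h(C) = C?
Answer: -3539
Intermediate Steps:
s(Y) = 2*Y*(49 + Y) (s(Y) = (49 + Y)*(2*Y) = 2*Y*(49 + Y))
s(h(-6)) - 1*3023 = 2*(-6)*(49 - 6) - 1*3023 = 2*(-6)*43 - 3023 = -516 - 3023 = -3539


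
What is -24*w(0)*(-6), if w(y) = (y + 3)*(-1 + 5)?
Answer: 1728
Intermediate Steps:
w(y) = 12 + 4*y (w(y) = (3 + y)*4 = 12 + 4*y)
-24*w(0)*(-6) = -24*(12 + 4*0)*(-6) = -24*(12 + 0)*(-6) = -24*12*(-6) = -288*(-6) = 1728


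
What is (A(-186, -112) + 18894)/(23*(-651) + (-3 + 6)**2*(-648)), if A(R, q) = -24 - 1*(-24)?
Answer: -6298/6935 ≈ -0.90815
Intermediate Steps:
A(R, q) = 0 (A(R, q) = -24 + 24 = 0)
(A(-186, -112) + 18894)/(23*(-651) + (-3 + 6)**2*(-648)) = (0 + 18894)/(23*(-651) + (-3 + 6)**2*(-648)) = 18894/(-14973 + 3**2*(-648)) = 18894/(-14973 + 9*(-648)) = 18894/(-14973 - 5832) = 18894/(-20805) = 18894*(-1/20805) = -6298/6935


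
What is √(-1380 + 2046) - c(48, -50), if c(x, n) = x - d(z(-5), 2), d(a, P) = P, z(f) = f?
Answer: -46 + 3*√74 ≈ -20.193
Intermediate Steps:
c(x, n) = -2 + x (c(x, n) = x - 1*2 = x - 2 = -2 + x)
√(-1380 + 2046) - c(48, -50) = √(-1380 + 2046) - (-2 + 48) = √666 - 1*46 = 3*√74 - 46 = -46 + 3*√74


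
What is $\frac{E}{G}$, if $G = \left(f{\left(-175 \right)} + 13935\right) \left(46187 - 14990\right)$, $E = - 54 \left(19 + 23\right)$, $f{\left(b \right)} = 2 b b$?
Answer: $- \frac{756}{781848815} \approx -9.6694 \cdot 10^{-7}$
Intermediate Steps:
$f{\left(b \right)} = 2 b^{2}$
$E = -2268$ ($E = \left(-54\right) 42 = -2268$)
$G = 2345546445$ ($G = \left(2 \left(-175\right)^{2} + 13935\right) \left(46187 - 14990\right) = \left(2 \cdot 30625 + 13935\right) 31197 = \left(61250 + 13935\right) 31197 = 75185 \cdot 31197 = 2345546445$)
$\frac{E}{G} = - \frac{2268}{2345546445} = \left(-2268\right) \frac{1}{2345546445} = - \frac{756}{781848815}$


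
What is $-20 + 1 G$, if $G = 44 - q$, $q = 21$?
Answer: $3$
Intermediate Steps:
$G = 23$ ($G = 44 - 21 = 23$)
$-20 + 1 G = -20 + 1 \cdot 23 = -20 + 23 = 3$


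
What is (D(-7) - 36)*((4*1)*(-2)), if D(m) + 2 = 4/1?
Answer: 272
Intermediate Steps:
D(m) = 2 (D(m) = -2 + 4/1 = -2 + 4*1 = -2 + 4 = 2)
(D(-7) - 36)*((4*1)*(-2)) = (2 - 36)*((4*1)*(-2)) = -136*(-2) = -34*(-8) = 272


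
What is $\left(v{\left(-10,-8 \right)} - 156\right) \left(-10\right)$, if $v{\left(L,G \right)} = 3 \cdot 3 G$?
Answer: $2280$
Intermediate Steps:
$v{\left(L,G \right)} = 9 G$
$\left(v{\left(-10,-8 \right)} - 156\right) \left(-10\right) = \left(9 \left(-8\right) - 156\right) \left(-10\right) = \left(-72 - 156\right) \left(-10\right) = \left(-228\right) \left(-10\right) = 2280$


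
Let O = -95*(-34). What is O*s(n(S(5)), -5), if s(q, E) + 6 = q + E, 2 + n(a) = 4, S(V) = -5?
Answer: -29070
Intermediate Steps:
n(a) = 2 (n(a) = -2 + 4 = 2)
s(q, E) = -6 + E + q (s(q, E) = -6 + (q + E) = -6 + (E + q) = -6 + E + q)
O = 3230
O*s(n(S(5)), -5) = 3230*(-6 - 5 + 2) = 3230*(-9) = -29070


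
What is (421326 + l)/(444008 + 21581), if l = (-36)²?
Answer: 422622/465589 ≈ 0.90771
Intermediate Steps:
l = 1296
(421326 + l)/(444008 + 21581) = (421326 + 1296)/(444008 + 21581) = 422622/465589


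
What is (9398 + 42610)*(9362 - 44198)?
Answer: -1811750688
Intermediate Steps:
(9398 + 42610)*(9362 - 44198) = 52008*(-34836) = -1811750688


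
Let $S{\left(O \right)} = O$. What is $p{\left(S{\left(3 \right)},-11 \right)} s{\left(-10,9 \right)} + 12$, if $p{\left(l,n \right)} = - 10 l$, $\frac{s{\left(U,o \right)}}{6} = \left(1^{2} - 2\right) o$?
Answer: $1632$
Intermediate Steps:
$s{\left(U,o \right)} = - 6 o$ ($s{\left(U,o \right)} = 6 \left(1^{2} - 2\right) o = 6 \left(1 - 2\right) o = 6 \left(- o\right) = - 6 o$)
$p{\left(S{\left(3 \right)},-11 \right)} s{\left(-10,9 \right)} + 12 = \left(-10\right) 3 \left(\left(-6\right) 9\right) + 12 = \left(-30\right) \left(-54\right) + 12 = 1620 + 12 = 1632$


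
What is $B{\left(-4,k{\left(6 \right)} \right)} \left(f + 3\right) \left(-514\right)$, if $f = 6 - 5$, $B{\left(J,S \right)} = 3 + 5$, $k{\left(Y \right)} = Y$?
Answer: $-16448$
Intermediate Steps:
$B{\left(J,S \right)} = 8$
$f = 1$ ($f = 6 - 5 = 1$)
$B{\left(-4,k{\left(6 \right)} \right)} \left(f + 3\right) \left(-514\right) = 8 \left(1 + 3\right) \left(-514\right) = 8 \cdot 4 \left(-514\right) = 32 \left(-514\right) = -16448$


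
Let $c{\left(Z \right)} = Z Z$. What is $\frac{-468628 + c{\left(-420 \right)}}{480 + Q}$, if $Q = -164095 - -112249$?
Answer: $\frac{146114}{25683} \approx 5.6891$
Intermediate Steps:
$Q = -51846$ ($Q = -164095 + 112249 = -51846$)
$c{\left(Z \right)} = Z^{2}$
$\frac{-468628 + c{\left(-420 \right)}}{480 + Q} = \frac{-468628 + \left(-420\right)^{2}}{480 - 51846} = \frac{-468628 + 176400}{-51366} = \left(-292228\right) \left(- \frac{1}{51366}\right) = \frac{146114}{25683}$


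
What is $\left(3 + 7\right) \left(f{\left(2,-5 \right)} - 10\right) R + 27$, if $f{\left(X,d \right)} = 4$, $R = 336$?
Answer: $-20133$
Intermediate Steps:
$\left(3 + 7\right) \left(f{\left(2,-5 \right)} - 10\right) R + 27 = \left(3 + 7\right) \left(4 - 10\right) 336 + 27 = 10 \left(4 - 10\right) 336 + 27 = 10 \left(-6\right) 336 + 27 = \left(-60\right) 336 + 27 = -20160 + 27 = -20133$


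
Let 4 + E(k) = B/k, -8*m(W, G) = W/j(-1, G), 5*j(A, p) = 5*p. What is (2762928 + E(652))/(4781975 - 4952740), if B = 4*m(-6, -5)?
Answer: -9007132237/556693900 ≈ -16.180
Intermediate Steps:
j(A, p) = p (j(A, p) = (5*p)/5 = p)
m(W, G) = -W/(8*G)
B = -3/5 (B = 4*(-1/8*(-6)/(-5)) = 4*(-1/8*(-6)*(-1/5)) = 4*(-3/20) = -3/5 ≈ -0.60000)
E(k) = -4 - 3/(5*k)
(2762928 + E(652))/(4781975 - 4952740) = (2762928 + (-4 - 3/5/652))/(4781975 - 4952740) = (2762928 + (-4 - 3/5*1/652))/(-170765) = (2762928 + (-4 - 3/3260))*(-1/170765) = (2762928 - 13043/3260)*(-1/170765) = (9007132237/3260)*(-1/170765) = -9007132237/556693900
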